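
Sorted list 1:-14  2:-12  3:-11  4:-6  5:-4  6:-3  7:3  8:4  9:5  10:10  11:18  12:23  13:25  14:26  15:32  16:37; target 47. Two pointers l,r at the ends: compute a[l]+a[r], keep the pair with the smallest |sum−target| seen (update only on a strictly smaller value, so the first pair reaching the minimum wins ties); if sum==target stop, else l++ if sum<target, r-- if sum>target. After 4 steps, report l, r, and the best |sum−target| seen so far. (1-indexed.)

l=1 r=16: -14+37=23 d=24 *, l++
l=2 r=16: -12+37=25 d=22 *, l++
l=3 r=16: -11+37=26 d=21 *, l++
l=4 r=16: -6+37=31 d=16 *, l++

l=5, r=16, best |Δ|=16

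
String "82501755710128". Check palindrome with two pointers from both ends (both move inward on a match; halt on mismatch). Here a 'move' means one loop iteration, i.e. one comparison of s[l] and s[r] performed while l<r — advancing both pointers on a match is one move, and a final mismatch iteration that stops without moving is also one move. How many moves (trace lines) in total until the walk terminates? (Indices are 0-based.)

l=0 r=13: '8'=='8', l++,r--
l=1 r=12: '2'=='2', l++,r--
l=2 r=11: '5'!='1', stop

3 moves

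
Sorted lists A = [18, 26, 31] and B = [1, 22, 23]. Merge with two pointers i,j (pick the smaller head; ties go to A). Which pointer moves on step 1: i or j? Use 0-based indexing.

j

[i=0,j=0] A[i]=18>B[j]=1 take 1 → j++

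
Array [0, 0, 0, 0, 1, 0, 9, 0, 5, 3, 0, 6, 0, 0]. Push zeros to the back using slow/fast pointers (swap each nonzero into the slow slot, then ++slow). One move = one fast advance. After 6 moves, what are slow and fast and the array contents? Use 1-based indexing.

(s=1,f=1) a[fast]=0 → fast++
(s=1,f=2) a[fast]=0 → fast++
(s=1,f=3) a[fast]=0 → fast++
(s=1,f=4) a[fast]=0 → fast++
(s=1,f=5) a[fast]=1≠0 swap→a[1]=1 → slow++,fast++
(s=2,f=6) a[fast]=0 → fast++

slow=2, fast=7, a=[1, 0, 0, 0, 0, 0, 9, 0, 5, 3, 0, 6, 0, 0]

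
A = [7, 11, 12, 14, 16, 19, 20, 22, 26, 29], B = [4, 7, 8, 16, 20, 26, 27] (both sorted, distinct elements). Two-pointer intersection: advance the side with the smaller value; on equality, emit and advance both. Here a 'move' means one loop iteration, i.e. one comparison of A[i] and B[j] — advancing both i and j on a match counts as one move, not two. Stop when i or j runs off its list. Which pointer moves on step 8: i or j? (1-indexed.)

i

[i=1,j=1] 7>4 → j++
[i=1,j=2] 7==7 emit → i++,j++
[i=2,j=3] 11>8 → j++
[i=2,j=4] 11<16 → i++
[i=3,j=4] 12<16 → i++
[i=4,j=4] 14<16 → i++
[i=5,j=4] 16==16 emit → i++,j++
[i=6,j=5] 19<20 → i++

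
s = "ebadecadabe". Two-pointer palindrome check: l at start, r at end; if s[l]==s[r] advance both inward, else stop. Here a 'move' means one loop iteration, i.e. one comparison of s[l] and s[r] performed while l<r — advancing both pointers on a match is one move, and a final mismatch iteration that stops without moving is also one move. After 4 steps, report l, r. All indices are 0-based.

l=0 r=10: 'e'=='e', l++,r--
l=1 r=9: 'b'=='b', l++,r--
l=2 r=8: 'a'=='a', l++,r--
l=3 r=7: 'd'=='d', l++,r--

l=4, r=6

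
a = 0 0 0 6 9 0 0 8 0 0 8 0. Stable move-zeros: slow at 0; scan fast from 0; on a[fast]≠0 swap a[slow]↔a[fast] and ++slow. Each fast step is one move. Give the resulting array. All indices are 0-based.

slow=0 fast=0: a[fast]=0, fast++
slow=0 fast=1: a[fast]=0, fast++
slow=0 fast=2: a[fast]=0, fast++
slow=0 fast=3: a[fast]=6≠0 swap→a[0]=6, slow++,fast++
slow=1 fast=4: a[fast]=9≠0 swap→a[1]=9, slow++,fast++
slow=2 fast=5: a[fast]=0, fast++
slow=2 fast=6: a[fast]=0, fast++
slow=2 fast=7: a[fast]=8≠0 swap→a[2]=8, slow++,fast++
slow=3 fast=8: a[fast]=0, fast++
slow=3 fast=9: a[fast]=0, fast++
slow=3 fast=10: a[fast]=8≠0 swap→a[3]=8, slow++,fast++
slow=4 fast=11: a[fast]=0, fast++

[6, 9, 8, 8, 0, 0, 0, 0, 0, 0, 0, 0]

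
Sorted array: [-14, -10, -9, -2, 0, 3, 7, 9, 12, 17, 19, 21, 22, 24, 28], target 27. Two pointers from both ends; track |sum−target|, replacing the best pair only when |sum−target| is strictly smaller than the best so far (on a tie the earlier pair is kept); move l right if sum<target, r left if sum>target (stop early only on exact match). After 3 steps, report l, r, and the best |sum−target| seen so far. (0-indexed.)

l=3, r=14, best |Δ|=8

l=0 r=14: -14+28=14 d=13 *, l++
l=1 r=14: -10+28=18 d=9 *, l++
l=2 r=14: -9+28=19 d=8 *, l++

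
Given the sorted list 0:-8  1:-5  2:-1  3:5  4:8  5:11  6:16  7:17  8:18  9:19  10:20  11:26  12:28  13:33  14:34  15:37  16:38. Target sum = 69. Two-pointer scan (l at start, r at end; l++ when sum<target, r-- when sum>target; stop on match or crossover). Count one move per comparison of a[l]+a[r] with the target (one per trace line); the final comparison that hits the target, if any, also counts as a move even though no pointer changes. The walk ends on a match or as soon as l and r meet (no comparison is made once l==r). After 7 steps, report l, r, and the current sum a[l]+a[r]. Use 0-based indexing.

l=7, r=16, sum=55

[0,16] -8+38=30 <69 → l++
[1,16] -5+38=33 <69 → l++
[2,16] -1+38=37 <69 → l++
[3,16] 5+38=43 <69 → l++
[4,16] 8+38=46 <69 → l++
[5,16] 11+38=49 <69 → l++
[6,16] 16+38=54 <69 → l++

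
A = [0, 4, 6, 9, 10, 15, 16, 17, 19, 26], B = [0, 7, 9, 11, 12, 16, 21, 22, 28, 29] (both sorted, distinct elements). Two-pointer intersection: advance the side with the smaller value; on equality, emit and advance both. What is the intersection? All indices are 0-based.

intersection = [0, 9, 16]

i=0 j=0: 0==0 emit, i++,j++
i=1 j=1: 4<7, i++
i=2 j=1: 6<7, i++
i=3 j=1: 9>7, j++
i=3 j=2: 9==9 emit, i++,j++
i=4 j=3: 10<11, i++
i=5 j=3: 15>11, j++
i=5 j=4: 15>12, j++
i=5 j=5: 15<16, i++
i=6 j=5: 16==16 emit, i++,j++
i=7 j=6: 17<21, i++
i=8 j=6: 19<21, i++
i=9 j=6: 26>21, j++
i=9 j=7: 26>22, j++
i=9 j=8: 26<28, i++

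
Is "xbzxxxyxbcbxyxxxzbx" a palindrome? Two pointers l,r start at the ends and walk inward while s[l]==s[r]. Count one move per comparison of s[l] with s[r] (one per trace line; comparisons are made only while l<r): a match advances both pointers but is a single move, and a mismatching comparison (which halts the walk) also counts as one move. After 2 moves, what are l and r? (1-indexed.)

l=3, r=17

[1,19] 'x'=='x' → l++,r--
[2,18] 'b'=='b' → l++,r--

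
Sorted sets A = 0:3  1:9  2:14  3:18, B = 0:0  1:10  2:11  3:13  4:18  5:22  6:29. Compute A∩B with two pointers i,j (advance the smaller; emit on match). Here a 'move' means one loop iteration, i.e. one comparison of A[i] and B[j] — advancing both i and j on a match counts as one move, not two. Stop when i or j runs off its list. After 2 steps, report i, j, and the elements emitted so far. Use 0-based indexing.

i=1, j=1, emitted=[]

[i=0,j=0] 3>0 → j++
[i=0,j=1] 3<10 → i++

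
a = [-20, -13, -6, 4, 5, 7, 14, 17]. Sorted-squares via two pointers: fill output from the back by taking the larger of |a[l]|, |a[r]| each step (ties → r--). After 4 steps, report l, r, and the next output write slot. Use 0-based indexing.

l=0 r=7: |-20|>|17| out[7]=400, l++
l=1 r=7: |-13|<=|17| out[6]=289, r--
l=1 r=6: |-13|<=|14| out[5]=196, r--
l=1 r=5: |-13|>|7| out[4]=169, l++

l=2, r=5, next write slot=3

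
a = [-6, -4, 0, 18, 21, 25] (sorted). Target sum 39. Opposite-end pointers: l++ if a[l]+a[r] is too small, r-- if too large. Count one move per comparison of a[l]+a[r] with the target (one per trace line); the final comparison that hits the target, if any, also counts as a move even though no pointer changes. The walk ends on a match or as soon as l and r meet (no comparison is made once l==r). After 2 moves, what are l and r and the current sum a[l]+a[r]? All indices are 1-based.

l=1 r=6: -6+25=19 <39, l++
l=2 r=6: -4+25=21 <39, l++

l=3, r=6, sum=25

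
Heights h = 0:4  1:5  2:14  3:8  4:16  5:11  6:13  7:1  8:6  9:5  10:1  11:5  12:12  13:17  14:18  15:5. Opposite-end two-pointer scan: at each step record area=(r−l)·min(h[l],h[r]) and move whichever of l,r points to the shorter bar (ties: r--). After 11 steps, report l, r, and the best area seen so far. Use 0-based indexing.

l=10, r=14, best area=168

l=0 r=15: min(4,5)*15=60 best=60 *, l++
l=1 r=15: min(5,5)*14=70 best=70 *, r--
l=1 r=14: min(5,18)*13=65 best=70, l++
l=2 r=14: min(14,18)*12=168 best=168 *, l++
l=3 r=14: min(8,18)*11=88 best=168, l++
l=4 r=14: min(16,18)*10=160 best=168, l++
l=5 r=14: min(11,18)*9=99 best=168, l++
l=6 r=14: min(13,18)*8=104 best=168, l++
l=7 r=14: min(1,18)*7=7 best=168, l++
l=8 r=14: min(6,18)*6=36 best=168, l++
l=9 r=14: min(5,18)*5=25 best=168, l++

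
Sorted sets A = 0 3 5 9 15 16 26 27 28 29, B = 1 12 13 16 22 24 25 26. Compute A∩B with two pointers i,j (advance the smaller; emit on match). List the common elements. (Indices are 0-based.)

[i=0,j=0] 0<1 → i++
[i=1,j=0] 3>1 → j++
[i=1,j=1] 3<12 → i++
[i=2,j=1] 5<12 → i++
[i=3,j=1] 9<12 → i++
[i=4,j=1] 15>12 → j++
[i=4,j=2] 15>13 → j++
[i=4,j=3] 15<16 → i++
[i=5,j=3] 16==16 emit → i++,j++
[i=6,j=4] 26>22 → j++
[i=6,j=5] 26>24 → j++
[i=6,j=6] 26>25 → j++
[i=6,j=7] 26==26 emit → i++,j++

intersection = [16, 26]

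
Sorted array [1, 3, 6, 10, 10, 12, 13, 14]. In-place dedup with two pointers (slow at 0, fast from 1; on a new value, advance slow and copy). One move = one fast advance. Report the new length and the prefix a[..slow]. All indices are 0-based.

slow=0 fast=1: a[fast]=3≠a[slow]=1 write a[1]=3, slow++,fast++
slow=1 fast=2: a[fast]=6≠a[slow]=3 write a[2]=6, slow++,fast++
slow=2 fast=3: a[fast]=10≠a[slow]=6 write a[3]=10, slow++,fast++
slow=3 fast=4: a[fast]=10=a[slow] dup, fast++
slow=3 fast=5: a[fast]=12≠a[slow]=10 write a[4]=12, slow++,fast++
slow=4 fast=6: a[fast]=13≠a[slow]=12 write a[5]=13, slow++,fast++
slow=5 fast=7: a[fast]=14≠a[slow]=13 write a[6]=14, slow++,fast++

length 7; prefix = [1, 3, 6, 10, 12, 13, 14]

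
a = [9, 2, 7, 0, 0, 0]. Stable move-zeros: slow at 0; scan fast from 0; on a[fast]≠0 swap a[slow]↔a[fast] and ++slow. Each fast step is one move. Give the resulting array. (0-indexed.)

[9, 2, 7, 0, 0, 0]

(s=0,f=0) a[fast]=9≠0 swap→a[0]=9 → slow++,fast++
(s=1,f=1) a[fast]=2≠0 swap→a[1]=2 → slow++,fast++
(s=2,f=2) a[fast]=7≠0 swap→a[2]=7 → slow++,fast++
(s=3,f=3) a[fast]=0 → fast++
(s=3,f=4) a[fast]=0 → fast++
(s=3,f=5) a[fast]=0 → fast++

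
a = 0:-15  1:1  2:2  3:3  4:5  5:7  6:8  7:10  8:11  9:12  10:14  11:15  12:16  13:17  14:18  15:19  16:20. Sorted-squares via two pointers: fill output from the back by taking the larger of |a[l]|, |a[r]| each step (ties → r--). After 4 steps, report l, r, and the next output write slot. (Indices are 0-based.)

[0,16] |-15|<=|20| out[16]=400 → r--
[0,15] |-15|<=|19| out[15]=361 → r--
[0,14] |-15|<=|18| out[14]=324 → r--
[0,13] |-15|<=|17| out[13]=289 → r--

l=0, r=12, next write slot=12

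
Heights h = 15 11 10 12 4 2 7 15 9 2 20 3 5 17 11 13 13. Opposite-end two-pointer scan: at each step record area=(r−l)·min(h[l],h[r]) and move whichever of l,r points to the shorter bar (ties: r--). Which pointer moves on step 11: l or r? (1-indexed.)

l

[1,17] min(15,13)*16=208 best=208 * → r--
[1,16] min(15,13)*15=195 best=208 → r--
[1,15] min(15,11)*14=154 best=208 → r--
[1,14] min(15,17)*13=195 best=208 → l++
[2,14] min(11,17)*12=132 best=208 → l++
[3,14] min(10,17)*11=110 best=208 → l++
[4,14] min(12,17)*10=120 best=208 → l++
[5,14] min(4,17)*9=36 best=208 → l++
[6,14] min(2,17)*8=16 best=208 → l++
[7,14] min(7,17)*7=49 best=208 → l++
[8,14] min(15,17)*6=90 best=208 → l++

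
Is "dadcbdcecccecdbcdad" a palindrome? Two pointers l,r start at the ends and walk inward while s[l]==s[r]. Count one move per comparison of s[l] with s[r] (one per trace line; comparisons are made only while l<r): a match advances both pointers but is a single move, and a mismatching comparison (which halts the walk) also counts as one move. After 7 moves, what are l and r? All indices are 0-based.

l=7, r=11

l=0 r=18: 'd'=='d', l++,r--
l=1 r=17: 'a'=='a', l++,r--
l=2 r=16: 'd'=='d', l++,r--
l=3 r=15: 'c'=='c', l++,r--
l=4 r=14: 'b'=='b', l++,r--
l=5 r=13: 'd'=='d', l++,r--
l=6 r=12: 'c'=='c', l++,r--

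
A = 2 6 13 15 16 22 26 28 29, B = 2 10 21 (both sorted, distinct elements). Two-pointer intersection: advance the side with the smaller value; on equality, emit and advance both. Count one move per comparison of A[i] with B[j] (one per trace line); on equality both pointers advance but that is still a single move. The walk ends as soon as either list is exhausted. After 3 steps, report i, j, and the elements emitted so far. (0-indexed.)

[i=0,j=0] 2==2 emit → i++,j++
[i=1,j=1] 6<10 → i++
[i=2,j=1] 13>10 → j++

i=2, j=2, emitted=[2]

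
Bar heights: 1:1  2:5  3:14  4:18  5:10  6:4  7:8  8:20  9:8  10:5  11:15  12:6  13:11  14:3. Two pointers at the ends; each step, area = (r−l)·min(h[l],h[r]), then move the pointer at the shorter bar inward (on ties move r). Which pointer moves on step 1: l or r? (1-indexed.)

l

l=1 r=14: min(1,3)*13=13 best=13 *, l++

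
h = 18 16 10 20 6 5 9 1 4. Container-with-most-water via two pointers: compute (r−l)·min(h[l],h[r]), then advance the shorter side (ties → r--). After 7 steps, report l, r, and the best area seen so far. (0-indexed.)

l=2, r=3, best area=54

l=0 r=8: min(18,4)*8=32 best=32 *, r--
l=0 r=7: min(18,1)*7=7 best=32, r--
l=0 r=6: min(18,9)*6=54 best=54 *, r--
l=0 r=5: min(18,5)*5=25 best=54, r--
l=0 r=4: min(18,6)*4=24 best=54, r--
l=0 r=3: min(18,20)*3=54 best=54, l++
l=1 r=3: min(16,20)*2=32 best=54, l++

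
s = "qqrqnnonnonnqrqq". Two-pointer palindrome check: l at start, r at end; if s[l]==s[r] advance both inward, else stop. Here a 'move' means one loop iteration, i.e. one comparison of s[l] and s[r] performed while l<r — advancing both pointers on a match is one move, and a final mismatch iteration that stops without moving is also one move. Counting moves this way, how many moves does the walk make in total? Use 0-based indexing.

8 moves

l=0 r=15: 'q'=='q', l++,r--
l=1 r=14: 'q'=='q', l++,r--
l=2 r=13: 'r'=='r', l++,r--
l=3 r=12: 'q'=='q', l++,r--
l=4 r=11: 'n'=='n', l++,r--
l=5 r=10: 'n'=='n', l++,r--
l=6 r=9: 'o'=='o', l++,r--
l=7 r=8: 'n'=='n', l++,r--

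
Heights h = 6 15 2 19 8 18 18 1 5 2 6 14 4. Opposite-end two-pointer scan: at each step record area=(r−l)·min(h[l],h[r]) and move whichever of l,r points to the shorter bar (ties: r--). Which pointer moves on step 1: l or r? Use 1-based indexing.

l=1 r=13: min(6,4)*12=48 best=48 *, r--

r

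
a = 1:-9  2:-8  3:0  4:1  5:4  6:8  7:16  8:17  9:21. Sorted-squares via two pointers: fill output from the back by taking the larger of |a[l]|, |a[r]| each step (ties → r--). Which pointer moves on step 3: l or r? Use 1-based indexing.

[1,9] |-9|<=|21| out[9]=441 → r--
[1,8] |-9|<=|17| out[8]=289 → r--
[1,7] |-9|<=|16| out[7]=256 → r--

r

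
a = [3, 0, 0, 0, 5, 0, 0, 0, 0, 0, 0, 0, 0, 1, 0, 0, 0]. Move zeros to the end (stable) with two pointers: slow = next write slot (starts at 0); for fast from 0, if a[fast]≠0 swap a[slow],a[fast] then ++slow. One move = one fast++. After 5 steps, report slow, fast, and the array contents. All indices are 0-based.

(s=0,f=0) a[fast]=3≠0 swap→a[0]=3 → slow++,fast++
(s=1,f=1) a[fast]=0 → fast++
(s=1,f=2) a[fast]=0 → fast++
(s=1,f=3) a[fast]=0 → fast++
(s=1,f=4) a[fast]=5≠0 swap→a[1]=5 → slow++,fast++

slow=2, fast=5, a=[3, 5, 0, 0, 0, 0, 0, 0, 0, 0, 0, 0, 0, 1, 0, 0, 0]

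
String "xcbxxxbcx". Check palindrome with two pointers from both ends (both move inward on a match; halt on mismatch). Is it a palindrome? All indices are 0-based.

[0,8] 'x'=='x' → l++,r--
[1,7] 'c'=='c' → l++,r--
[2,6] 'b'=='b' → l++,r--
[3,5] 'x'=='x' → l++,r--

palindrome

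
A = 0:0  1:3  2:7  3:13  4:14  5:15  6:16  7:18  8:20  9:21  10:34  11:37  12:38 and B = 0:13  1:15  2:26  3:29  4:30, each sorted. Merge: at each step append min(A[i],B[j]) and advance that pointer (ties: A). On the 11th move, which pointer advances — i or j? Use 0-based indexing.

i=0 j=0: A[i]=0<=B[j]=13 take 0, i++
i=1 j=0: A[i]=3<=B[j]=13 take 3, i++
i=2 j=0: A[i]=7<=B[j]=13 take 7, i++
i=3 j=0: A[i]=13<=B[j]=13 take 13, i++
i=4 j=0: A[i]=14>B[j]=13 take 13, j++
i=4 j=1: A[i]=14<=B[j]=15 take 14, i++
i=5 j=1: A[i]=15<=B[j]=15 take 15, i++
i=6 j=1: A[i]=16>B[j]=15 take 15, j++
i=6 j=2: A[i]=16<=B[j]=26 take 16, i++
i=7 j=2: A[i]=18<=B[j]=26 take 18, i++
i=8 j=2: A[i]=20<=B[j]=26 take 20, i++

i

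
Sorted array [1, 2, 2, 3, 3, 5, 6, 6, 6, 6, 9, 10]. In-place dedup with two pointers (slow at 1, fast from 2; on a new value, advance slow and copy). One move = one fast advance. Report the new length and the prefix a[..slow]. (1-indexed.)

length 7; prefix = [1, 2, 3, 5, 6, 9, 10]

slow=1 fast=2: a[fast]=2≠a[slow]=1 write a[2]=2, slow++,fast++
slow=2 fast=3: a[fast]=2=a[slow] dup, fast++
slow=2 fast=4: a[fast]=3≠a[slow]=2 write a[3]=3, slow++,fast++
slow=3 fast=5: a[fast]=3=a[slow] dup, fast++
slow=3 fast=6: a[fast]=5≠a[slow]=3 write a[4]=5, slow++,fast++
slow=4 fast=7: a[fast]=6≠a[slow]=5 write a[5]=6, slow++,fast++
slow=5 fast=8: a[fast]=6=a[slow] dup, fast++
slow=5 fast=9: a[fast]=6=a[slow] dup, fast++
slow=5 fast=10: a[fast]=6=a[slow] dup, fast++
slow=5 fast=11: a[fast]=9≠a[slow]=6 write a[6]=9, slow++,fast++
slow=6 fast=12: a[fast]=10≠a[slow]=9 write a[7]=10, slow++,fast++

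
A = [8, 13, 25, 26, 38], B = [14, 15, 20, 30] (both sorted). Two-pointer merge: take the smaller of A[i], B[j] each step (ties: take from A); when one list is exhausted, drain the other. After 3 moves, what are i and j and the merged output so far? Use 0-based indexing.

[i=0,j=0] A[i]=8<=B[j]=14 take 8 → i++
[i=1,j=0] A[i]=13<=B[j]=14 take 13 → i++
[i=2,j=0] A[i]=25>B[j]=14 take 14 → j++

i=2, j=1, merged so far=[8, 13, 14]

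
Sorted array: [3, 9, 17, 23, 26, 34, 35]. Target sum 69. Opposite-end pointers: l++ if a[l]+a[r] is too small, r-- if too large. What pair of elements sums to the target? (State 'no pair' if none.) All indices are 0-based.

l=0 r=6: 3+35=38 <69, l++
l=1 r=6: 9+35=44 <69, l++
l=2 r=6: 17+35=52 <69, l++
l=3 r=6: 23+35=58 <69, l++
l=4 r=6: 26+35=61 <69, l++
l=5 r=6: 34+35=69, found

(34, 35)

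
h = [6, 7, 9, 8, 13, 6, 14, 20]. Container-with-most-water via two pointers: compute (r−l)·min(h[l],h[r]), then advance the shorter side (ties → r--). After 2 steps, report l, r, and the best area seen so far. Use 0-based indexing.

l=0 r=7: min(6,20)*7=42 best=42 *, l++
l=1 r=7: min(7,20)*6=42 best=42, l++

l=2, r=7, best area=42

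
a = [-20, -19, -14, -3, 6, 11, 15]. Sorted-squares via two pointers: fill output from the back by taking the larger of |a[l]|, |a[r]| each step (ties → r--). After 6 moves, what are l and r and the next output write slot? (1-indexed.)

[1,7] |-20|>|15| out[7]=400 → l++
[2,7] |-19|>|15| out[6]=361 → l++
[3,7] |-14|<=|15| out[5]=225 → r--
[3,6] |-14|>|11| out[4]=196 → l++
[4,6] |-3|<=|11| out[3]=121 → r--
[4,5] |-3|<=|6| out[2]=36 → r--

l=4, r=4, next write slot=1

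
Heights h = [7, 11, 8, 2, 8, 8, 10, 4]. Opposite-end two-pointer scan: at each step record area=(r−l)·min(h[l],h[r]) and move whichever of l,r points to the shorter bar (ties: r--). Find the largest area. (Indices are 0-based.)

max area = 50

[0,7] min(7,4)*7=28 best=28 * → r--
[0,6] min(7,10)*6=42 best=42 * → l++
[1,6] min(11,10)*5=50 best=50 * → r--
[1,5] min(11,8)*4=32 best=50 → r--
[1,4] min(11,8)*3=24 best=50 → r--
[1,3] min(11,2)*2=4 best=50 → r--
[1,2] min(11,8)*1=8 best=50 → r--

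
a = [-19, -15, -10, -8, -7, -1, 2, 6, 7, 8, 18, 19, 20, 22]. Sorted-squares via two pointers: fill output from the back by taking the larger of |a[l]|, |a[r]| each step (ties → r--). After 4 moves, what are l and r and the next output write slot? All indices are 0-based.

[0,13] |-19|<=|22| out[13]=484 → r--
[0,12] |-19|<=|20| out[12]=400 → r--
[0,11] |-19|<=|19| out[11]=361 → r--
[0,10] |-19|>|18| out[10]=361 → l++

l=1, r=10, next write slot=9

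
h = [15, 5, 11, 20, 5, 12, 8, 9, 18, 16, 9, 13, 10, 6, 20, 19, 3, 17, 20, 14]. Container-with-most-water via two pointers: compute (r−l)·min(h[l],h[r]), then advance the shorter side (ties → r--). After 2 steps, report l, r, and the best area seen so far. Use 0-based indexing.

[0,19] min(15,14)*19=266 best=266 * → r--
[0,18] min(15,20)*18=270 best=270 * → l++

l=1, r=18, best area=270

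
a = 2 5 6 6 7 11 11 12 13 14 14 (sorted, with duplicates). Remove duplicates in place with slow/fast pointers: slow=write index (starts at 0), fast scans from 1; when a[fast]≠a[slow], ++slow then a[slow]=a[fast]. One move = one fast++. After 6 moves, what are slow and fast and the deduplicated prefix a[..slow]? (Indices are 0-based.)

slow=4, fast=7, prefix=[2, 5, 6, 7, 11]

(s=0,f=1) a[fast]=5≠a[slow]=2 write a[1]=5 → slow++,fast++
(s=1,f=2) a[fast]=6≠a[slow]=5 write a[2]=6 → slow++,fast++
(s=2,f=3) a[fast]=6=a[slow] dup → fast++
(s=2,f=4) a[fast]=7≠a[slow]=6 write a[3]=7 → slow++,fast++
(s=3,f=5) a[fast]=11≠a[slow]=7 write a[4]=11 → slow++,fast++
(s=4,f=6) a[fast]=11=a[slow] dup → fast++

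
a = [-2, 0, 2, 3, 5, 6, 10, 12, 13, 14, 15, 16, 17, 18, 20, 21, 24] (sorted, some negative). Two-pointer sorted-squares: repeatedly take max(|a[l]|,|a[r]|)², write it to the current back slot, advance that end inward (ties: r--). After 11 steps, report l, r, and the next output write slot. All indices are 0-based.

[0,16] |-2|<=|24| out[16]=576 → r--
[0,15] |-2|<=|21| out[15]=441 → r--
[0,14] |-2|<=|20| out[14]=400 → r--
[0,13] |-2|<=|18| out[13]=324 → r--
[0,12] |-2|<=|17| out[12]=289 → r--
[0,11] |-2|<=|16| out[11]=256 → r--
[0,10] |-2|<=|15| out[10]=225 → r--
[0,9] |-2|<=|14| out[9]=196 → r--
[0,8] |-2|<=|13| out[8]=169 → r--
[0,7] |-2|<=|12| out[7]=144 → r--
[0,6] |-2|<=|10| out[6]=100 → r--

l=0, r=5, next write slot=5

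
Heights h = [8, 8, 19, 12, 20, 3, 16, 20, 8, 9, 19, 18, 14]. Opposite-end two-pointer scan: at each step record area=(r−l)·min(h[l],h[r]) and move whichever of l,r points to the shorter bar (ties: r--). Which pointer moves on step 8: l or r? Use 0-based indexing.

l

[0,12] min(8,14)*12=96 best=96 * → l++
[1,12] min(8,14)*11=88 best=96 → l++
[2,12] min(19,14)*10=140 best=140 * → r--
[2,11] min(19,18)*9=162 best=162 * → r--
[2,10] min(19,19)*8=152 best=162 → r--
[2,9] min(19,9)*7=63 best=162 → r--
[2,8] min(19,8)*6=48 best=162 → r--
[2,7] min(19,20)*5=95 best=162 → l++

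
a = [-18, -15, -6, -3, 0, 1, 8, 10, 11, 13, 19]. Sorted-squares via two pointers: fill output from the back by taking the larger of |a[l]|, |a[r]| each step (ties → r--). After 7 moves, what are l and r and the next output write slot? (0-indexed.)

l=2, r=5, next write slot=3

[0,10] |-18|<=|19| out[10]=361 → r--
[0,9] |-18|>|13| out[9]=324 → l++
[1,9] |-15|>|13| out[8]=225 → l++
[2,9] |-6|<=|13| out[7]=169 → r--
[2,8] |-6|<=|11| out[6]=121 → r--
[2,7] |-6|<=|10| out[5]=100 → r--
[2,6] |-6|<=|8| out[4]=64 → r--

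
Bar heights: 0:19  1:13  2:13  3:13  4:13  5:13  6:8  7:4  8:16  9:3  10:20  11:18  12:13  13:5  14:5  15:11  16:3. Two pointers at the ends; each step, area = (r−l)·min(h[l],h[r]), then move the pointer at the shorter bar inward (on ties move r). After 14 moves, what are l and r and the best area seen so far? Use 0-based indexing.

l=8, r=10, best area=198

[0,16] min(19,3)*16=48 best=48 * → r--
[0,15] min(19,11)*15=165 best=165 * → r--
[0,14] min(19,5)*14=70 best=165 → r--
[0,13] min(19,5)*13=65 best=165 → r--
[0,12] min(19,13)*12=156 best=165 → r--
[0,11] min(19,18)*11=198 best=198 * → r--
[0,10] min(19,20)*10=190 best=198 → l++
[1,10] min(13,20)*9=117 best=198 → l++
[2,10] min(13,20)*8=104 best=198 → l++
[3,10] min(13,20)*7=91 best=198 → l++
[4,10] min(13,20)*6=78 best=198 → l++
[5,10] min(13,20)*5=65 best=198 → l++
[6,10] min(8,20)*4=32 best=198 → l++
[7,10] min(4,20)*3=12 best=198 → l++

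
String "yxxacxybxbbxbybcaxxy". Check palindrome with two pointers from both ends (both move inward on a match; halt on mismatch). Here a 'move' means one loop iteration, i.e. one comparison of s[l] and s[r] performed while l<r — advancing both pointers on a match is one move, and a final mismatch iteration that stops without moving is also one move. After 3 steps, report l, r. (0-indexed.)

l=3, r=16

l=0 r=19: 'y'=='y', l++,r--
l=1 r=18: 'x'=='x', l++,r--
l=2 r=17: 'x'=='x', l++,r--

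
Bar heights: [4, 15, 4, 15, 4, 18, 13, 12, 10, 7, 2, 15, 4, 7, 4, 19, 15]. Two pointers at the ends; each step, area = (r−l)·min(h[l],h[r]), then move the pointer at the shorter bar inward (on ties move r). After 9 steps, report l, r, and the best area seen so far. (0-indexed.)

[0,16] min(4,15)*16=64 best=64 * → l++
[1,16] min(15,15)*15=225 best=225 * → r--
[1,15] min(15,19)*14=210 best=225 → l++
[2,15] min(4,19)*13=52 best=225 → l++
[3,15] min(15,19)*12=180 best=225 → l++
[4,15] min(4,19)*11=44 best=225 → l++
[5,15] min(18,19)*10=180 best=225 → l++
[6,15] min(13,19)*9=117 best=225 → l++
[7,15] min(12,19)*8=96 best=225 → l++

l=8, r=15, best area=225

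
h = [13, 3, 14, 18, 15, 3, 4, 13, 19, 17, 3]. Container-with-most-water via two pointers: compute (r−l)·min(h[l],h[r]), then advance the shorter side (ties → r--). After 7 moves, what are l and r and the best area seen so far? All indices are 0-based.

[0,10] min(13,3)*10=30 best=30 * → r--
[0,9] min(13,17)*9=117 best=117 * → l++
[1,9] min(3,17)*8=24 best=117 → l++
[2,9] min(14,17)*7=98 best=117 → l++
[3,9] min(18,17)*6=102 best=117 → r--
[3,8] min(18,19)*5=90 best=117 → l++
[4,8] min(15,19)*4=60 best=117 → l++

l=5, r=8, best area=117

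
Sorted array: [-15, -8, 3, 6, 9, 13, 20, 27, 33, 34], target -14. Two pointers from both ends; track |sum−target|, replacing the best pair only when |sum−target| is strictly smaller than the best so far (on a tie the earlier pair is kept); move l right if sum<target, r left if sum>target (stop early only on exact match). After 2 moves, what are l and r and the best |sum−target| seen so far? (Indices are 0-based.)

l=0 r=9: -15+34=19 d=33 *, r--
l=0 r=8: -15+33=18 d=32 *, r--

l=0, r=7, best |Δ|=32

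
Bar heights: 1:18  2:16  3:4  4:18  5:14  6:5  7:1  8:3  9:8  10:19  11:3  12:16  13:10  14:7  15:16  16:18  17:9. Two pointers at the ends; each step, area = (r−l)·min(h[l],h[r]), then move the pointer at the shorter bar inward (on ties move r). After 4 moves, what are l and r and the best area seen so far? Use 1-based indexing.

[1,17] min(18,9)*16=144 best=144 * → r--
[1,16] min(18,18)*15=270 best=270 * → r--
[1,15] min(18,16)*14=224 best=270 → r--
[1,14] min(18,7)*13=91 best=270 → r--

l=1, r=13, best area=270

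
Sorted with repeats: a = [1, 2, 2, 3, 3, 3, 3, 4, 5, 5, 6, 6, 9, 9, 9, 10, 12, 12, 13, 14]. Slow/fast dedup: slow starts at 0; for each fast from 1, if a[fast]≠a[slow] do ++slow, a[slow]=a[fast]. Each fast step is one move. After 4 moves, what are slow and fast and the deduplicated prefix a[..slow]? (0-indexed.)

slow=2, fast=5, prefix=[1, 2, 3]

slow=0 fast=1: a[fast]=2≠a[slow]=1 write a[1]=2, slow++,fast++
slow=1 fast=2: a[fast]=2=a[slow] dup, fast++
slow=1 fast=3: a[fast]=3≠a[slow]=2 write a[2]=3, slow++,fast++
slow=2 fast=4: a[fast]=3=a[slow] dup, fast++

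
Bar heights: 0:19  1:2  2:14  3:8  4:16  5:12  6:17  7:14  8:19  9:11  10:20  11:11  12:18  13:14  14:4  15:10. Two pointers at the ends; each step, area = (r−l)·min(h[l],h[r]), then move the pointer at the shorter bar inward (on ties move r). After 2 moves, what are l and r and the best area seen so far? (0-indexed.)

l=0, r=13, best area=150

l=0 r=15: min(19,10)*15=150 best=150 *, r--
l=0 r=14: min(19,4)*14=56 best=150, r--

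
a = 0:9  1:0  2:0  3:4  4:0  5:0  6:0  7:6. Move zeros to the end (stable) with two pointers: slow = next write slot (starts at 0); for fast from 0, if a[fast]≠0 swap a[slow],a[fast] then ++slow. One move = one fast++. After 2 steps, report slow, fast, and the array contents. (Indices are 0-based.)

slow=1, fast=2, a=[9, 0, 0, 4, 0, 0, 0, 6]

slow=0 fast=0: a[fast]=9≠0 swap→a[0]=9, slow++,fast++
slow=1 fast=1: a[fast]=0, fast++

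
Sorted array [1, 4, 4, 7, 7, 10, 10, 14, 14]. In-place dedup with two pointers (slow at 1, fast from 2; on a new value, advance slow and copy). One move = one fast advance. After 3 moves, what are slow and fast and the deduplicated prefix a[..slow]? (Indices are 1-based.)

slow=3, fast=5, prefix=[1, 4, 7]

(s=1,f=2) a[fast]=4≠a[slow]=1 write a[2]=4 → slow++,fast++
(s=2,f=3) a[fast]=4=a[slow] dup → fast++
(s=2,f=4) a[fast]=7≠a[slow]=4 write a[3]=7 → slow++,fast++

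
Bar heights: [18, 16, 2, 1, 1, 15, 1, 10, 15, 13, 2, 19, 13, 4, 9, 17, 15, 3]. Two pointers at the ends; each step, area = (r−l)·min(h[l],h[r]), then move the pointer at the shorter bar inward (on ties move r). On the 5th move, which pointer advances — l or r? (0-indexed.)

l=0 r=17: min(18,3)*17=51 best=51 *, r--
l=0 r=16: min(18,15)*16=240 best=240 *, r--
l=0 r=15: min(18,17)*15=255 best=255 *, r--
l=0 r=14: min(18,9)*14=126 best=255, r--
l=0 r=13: min(18,4)*13=52 best=255, r--

r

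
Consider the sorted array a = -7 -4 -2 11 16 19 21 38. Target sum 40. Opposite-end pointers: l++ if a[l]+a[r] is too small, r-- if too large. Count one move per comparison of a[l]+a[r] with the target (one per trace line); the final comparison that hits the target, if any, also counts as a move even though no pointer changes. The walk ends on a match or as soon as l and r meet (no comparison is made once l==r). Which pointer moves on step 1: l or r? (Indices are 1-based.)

l

l=1 r=8: -7+38=31 <40, l++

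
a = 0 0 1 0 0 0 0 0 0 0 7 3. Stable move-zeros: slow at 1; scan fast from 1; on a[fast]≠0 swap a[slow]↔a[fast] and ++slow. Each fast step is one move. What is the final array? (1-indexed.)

slow=1 fast=1: a[fast]=0, fast++
slow=1 fast=2: a[fast]=0, fast++
slow=1 fast=3: a[fast]=1≠0 swap→a[1]=1, slow++,fast++
slow=2 fast=4: a[fast]=0, fast++
slow=2 fast=5: a[fast]=0, fast++
slow=2 fast=6: a[fast]=0, fast++
slow=2 fast=7: a[fast]=0, fast++
slow=2 fast=8: a[fast]=0, fast++
slow=2 fast=9: a[fast]=0, fast++
slow=2 fast=10: a[fast]=0, fast++
slow=2 fast=11: a[fast]=7≠0 swap→a[2]=7, slow++,fast++
slow=3 fast=12: a[fast]=3≠0 swap→a[3]=3, slow++,fast++

[1, 7, 3, 0, 0, 0, 0, 0, 0, 0, 0, 0]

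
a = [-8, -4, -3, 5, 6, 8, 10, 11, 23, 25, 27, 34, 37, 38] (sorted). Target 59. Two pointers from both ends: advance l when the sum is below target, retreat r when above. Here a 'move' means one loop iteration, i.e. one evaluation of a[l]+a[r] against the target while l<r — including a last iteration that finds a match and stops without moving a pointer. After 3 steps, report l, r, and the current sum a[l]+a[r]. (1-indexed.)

l=4, r=14, sum=43

[1,14] -8+38=30 <59 → l++
[2,14] -4+38=34 <59 → l++
[3,14] -3+38=35 <59 → l++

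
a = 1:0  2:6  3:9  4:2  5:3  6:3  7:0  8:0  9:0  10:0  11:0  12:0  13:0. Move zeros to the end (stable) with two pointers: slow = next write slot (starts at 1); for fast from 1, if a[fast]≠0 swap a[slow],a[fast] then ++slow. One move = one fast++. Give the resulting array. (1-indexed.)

[6, 9, 2, 3, 3, 0, 0, 0, 0, 0, 0, 0, 0]

(s=1,f=1) a[fast]=0 → fast++
(s=1,f=2) a[fast]=6≠0 swap→a[1]=6 → slow++,fast++
(s=2,f=3) a[fast]=9≠0 swap→a[2]=9 → slow++,fast++
(s=3,f=4) a[fast]=2≠0 swap→a[3]=2 → slow++,fast++
(s=4,f=5) a[fast]=3≠0 swap→a[4]=3 → slow++,fast++
(s=5,f=6) a[fast]=3≠0 swap→a[5]=3 → slow++,fast++
(s=6,f=7) a[fast]=0 → fast++
(s=6,f=8) a[fast]=0 → fast++
(s=6,f=9) a[fast]=0 → fast++
(s=6,f=10) a[fast]=0 → fast++
(s=6,f=11) a[fast]=0 → fast++
(s=6,f=12) a[fast]=0 → fast++
(s=6,f=13) a[fast]=0 → fast++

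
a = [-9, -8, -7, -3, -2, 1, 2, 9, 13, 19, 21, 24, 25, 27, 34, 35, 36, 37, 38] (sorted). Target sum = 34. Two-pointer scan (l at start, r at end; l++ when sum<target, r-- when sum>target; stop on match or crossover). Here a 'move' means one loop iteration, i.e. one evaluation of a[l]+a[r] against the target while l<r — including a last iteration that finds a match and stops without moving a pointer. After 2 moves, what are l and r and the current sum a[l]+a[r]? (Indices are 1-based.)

l=3, r=19, sum=31

l=1 r=19: -9+38=29 <34, l++
l=2 r=19: -8+38=30 <34, l++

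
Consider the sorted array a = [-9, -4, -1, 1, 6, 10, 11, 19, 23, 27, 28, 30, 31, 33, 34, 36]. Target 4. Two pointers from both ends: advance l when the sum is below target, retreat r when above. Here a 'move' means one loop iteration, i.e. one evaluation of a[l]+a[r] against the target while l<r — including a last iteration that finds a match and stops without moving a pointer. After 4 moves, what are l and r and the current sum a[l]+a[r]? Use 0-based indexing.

l=0, r=11, sum=21

[0,15] -9+36=27 >4 → r--
[0,14] -9+34=25 >4 → r--
[0,13] -9+33=24 >4 → r--
[0,12] -9+31=22 >4 → r--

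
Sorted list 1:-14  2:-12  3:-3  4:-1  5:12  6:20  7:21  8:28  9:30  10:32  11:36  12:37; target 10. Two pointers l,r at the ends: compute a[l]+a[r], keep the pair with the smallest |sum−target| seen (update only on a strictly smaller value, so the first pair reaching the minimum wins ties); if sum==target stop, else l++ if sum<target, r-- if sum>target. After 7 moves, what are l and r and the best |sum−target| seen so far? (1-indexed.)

l=1 r=12: -14+37=23 d=13 *, r--
l=1 r=11: -14+36=22 d=12 *, r--
l=1 r=10: -14+32=18 d=8 *, r--
l=1 r=9: -14+30=16 d=6 *, r--
l=1 r=8: -14+28=14 d=4 *, r--
l=1 r=7: -14+21=7 d=3 *, l++
l=2 r=7: -12+21=9 d=1 *, l++

l=3, r=7, best |Δ|=1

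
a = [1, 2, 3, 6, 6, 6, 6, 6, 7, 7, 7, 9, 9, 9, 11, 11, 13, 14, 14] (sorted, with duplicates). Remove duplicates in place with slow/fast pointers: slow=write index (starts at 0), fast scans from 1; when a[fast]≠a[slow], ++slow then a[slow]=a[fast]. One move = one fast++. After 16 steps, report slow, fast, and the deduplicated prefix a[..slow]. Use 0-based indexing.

(s=0,f=1) a[fast]=2≠a[slow]=1 write a[1]=2 → slow++,fast++
(s=1,f=2) a[fast]=3≠a[slow]=2 write a[2]=3 → slow++,fast++
(s=2,f=3) a[fast]=6≠a[slow]=3 write a[3]=6 → slow++,fast++
(s=3,f=4) a[fast]=6=a[slow] dup → fast++
(s=3,f=5) a[fast]=6=a[slow] dup → fast++
(s=3,f=6) a[fast]=6=a[slow] dup → fast++
(s=3,f=7) a[fast]=6=a[slow] dup → fast++
(s=3,f=8) a[fast]=7≠a[slow]=6 write a[4]=7 → slow++,fast++
(s=4,f=9) a[fast]=7=a[slow] dup → fast++
(s=4,f=10) a[fast]=7=a[slow] dup → fast++
(s=4,f=11) a[fast]=9≠a[slow]=7 write a[5]=9 → slow++,fast++
(s=5,f=12) a[fast]=9=a[slow] dup → fast++
(s=5,f=13) a[fast]=9=a[slow] dup → fast++
(s=5,f=14) a[fast]=11≠a[slow]=9 write a[6]=11 → slow++,fast++
(s=6,f=15) a[fast]=11=a[slow] dup → fast++
(s=6,f=16) a[fast]=13≠a[slow]=11 write a[7]=13 → slow++,fast++

slow=7, fast=17, prefix=[1, 2, 3, 6, 7, 9, 11, 13]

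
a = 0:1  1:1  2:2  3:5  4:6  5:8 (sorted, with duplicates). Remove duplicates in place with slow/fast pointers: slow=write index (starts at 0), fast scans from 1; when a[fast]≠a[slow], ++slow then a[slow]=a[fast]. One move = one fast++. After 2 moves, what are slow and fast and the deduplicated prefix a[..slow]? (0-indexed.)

slow=1, fast=3, prefix=[1, 2]

(s=0,f=1) a[fast]=1=a[slow] dup → fast++
(s=0,f=2) a[fast]=2≠a[slow]=1 write a[1]=2 → slow++,fast++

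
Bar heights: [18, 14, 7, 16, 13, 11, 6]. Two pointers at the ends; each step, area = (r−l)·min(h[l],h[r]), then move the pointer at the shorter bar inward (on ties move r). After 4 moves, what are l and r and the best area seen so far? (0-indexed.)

l=0 r=6: min(18,6)*6=36 best=36 *, r--
l=0 r=5: min(18,11)*5=55 best=55 *, r--
l=0 r=4: min(18,13)*4=52 best=55, r--
l=0 r=3: min(18,16)*3=48 best=55, r--

l=0, r=2, best area=55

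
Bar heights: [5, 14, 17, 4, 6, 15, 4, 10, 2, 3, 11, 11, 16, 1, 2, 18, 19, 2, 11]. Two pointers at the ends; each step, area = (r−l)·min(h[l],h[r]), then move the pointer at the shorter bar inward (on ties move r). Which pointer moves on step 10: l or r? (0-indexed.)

l

l=0 r=18: min(5,11)*18=90 best=90 *, l++
l=1 r=18: min(14,11)*17=187 best=187 *, r--
l=1 r=17: min(14,2)*16=32 best=187, r--
l=1 r=16: min(14,19)*15=210 best=210 *, l++
l=2 r=16: min(17,19)*14=238 best=238 *, l++
l=3 r=16: min(4,19)*13=52 best=238, l++
l=4 r=16: min(6,19)*12=72 best=238, l++
l=5 r=16: min(15,19)*11=165 best=238, l++
l=6 r=16: min(4,19)*10=40 best=238, l++
l=7 r=16: min(10,19)*9=90 best=238, l++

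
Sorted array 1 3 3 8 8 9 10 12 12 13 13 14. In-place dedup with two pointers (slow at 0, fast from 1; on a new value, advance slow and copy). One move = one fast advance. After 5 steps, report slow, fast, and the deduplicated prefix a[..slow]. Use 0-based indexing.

(s=0,f=1) a[fast]=3≠a[slow]=1 write a[1]=3 → slow++,fast++
(s=1,f=2) a[fast]=3=a[slow] dup → fast++
(s=1,f=3) a[fast]=8≠a[slow]=3 write a[2]=8 → slow++,fast++
(s=2,f=4) a[fast]=8=a[slow] dup → fast++
(s=2,f=5) a[fast]=9≠a[slow]=8 write a[3]=9 → slow++,fast++

slow=3, fast=6, prefix=[1, 3, 8, 9]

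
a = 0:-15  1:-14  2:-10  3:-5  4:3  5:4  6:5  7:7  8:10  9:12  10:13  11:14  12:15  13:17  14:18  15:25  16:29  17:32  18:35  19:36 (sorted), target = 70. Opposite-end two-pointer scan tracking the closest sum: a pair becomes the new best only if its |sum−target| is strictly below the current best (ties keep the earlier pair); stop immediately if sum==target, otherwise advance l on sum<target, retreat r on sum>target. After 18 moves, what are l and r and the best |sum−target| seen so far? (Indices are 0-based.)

[0,19] -15+36=21 d=49 * → l++
[1,19] -14+36=22 d=48 * → l++
[2,19] -10+36=26 d=44 * → l++
[3,19] -5+36=31 d=39 * → l++
[4,19] 3+36=39 d=31 * → l++
[5,19] 4+36=40 d=30 * → l++
[6,19] 5+36=41 d=29 * → l++
[7,19] 7+36=43 d=27 * → l++
[8,19] 10+36=46 d=24 * → l++
[9,19] 12+36=48 d=22 * → l++
[10,19] 13+36=49 d=21 * → l++
[11,19] 14+36=50 d=20 * → l++
[12,19] 15+36=51 d=19 * → l++
[13,19] 17+36=53 d=17 * → l++
[14,19] 18+36=54 d=16 * → l++
[15,19] 25+36=61 d=9 * → l++
[16,19] 29+36=65 d=5 * → l++
[17,19] 32+36=68 d=2 * → l++

l=18, r=19, best |Δ|=2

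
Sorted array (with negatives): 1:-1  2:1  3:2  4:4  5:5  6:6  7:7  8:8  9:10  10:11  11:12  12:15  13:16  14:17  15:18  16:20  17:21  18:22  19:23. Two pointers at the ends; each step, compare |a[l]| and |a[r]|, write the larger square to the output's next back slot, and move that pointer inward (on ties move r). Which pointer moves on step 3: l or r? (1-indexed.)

l=1 r=19: |-1|<=|23| out[19]=529, r--
l=1 r=18: |-1|<=|22| out[18]=484, r--
l=1 r=17: |-1|<=|21| out[17]=441, r--

r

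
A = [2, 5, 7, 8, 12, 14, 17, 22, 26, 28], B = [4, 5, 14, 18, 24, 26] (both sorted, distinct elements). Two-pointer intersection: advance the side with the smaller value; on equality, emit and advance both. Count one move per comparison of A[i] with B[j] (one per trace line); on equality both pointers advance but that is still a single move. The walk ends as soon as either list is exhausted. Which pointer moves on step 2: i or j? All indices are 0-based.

i=0 j=0: 2<4, i++
i=1 j=0: 5>4, j++

j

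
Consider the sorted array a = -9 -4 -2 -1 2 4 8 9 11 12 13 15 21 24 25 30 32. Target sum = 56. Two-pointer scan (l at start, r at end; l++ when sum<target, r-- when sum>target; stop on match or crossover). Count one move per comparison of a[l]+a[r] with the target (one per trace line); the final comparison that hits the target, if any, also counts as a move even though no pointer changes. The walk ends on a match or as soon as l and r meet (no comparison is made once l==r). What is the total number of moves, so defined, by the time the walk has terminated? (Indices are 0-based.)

[0,16] -9+32=23 <56 → l++
[1,16] -4+32=28 <56 → l++
[2,16] -2+32=30 <56 → l++
[3,16] -1+32=31 <56 → l++
[4,16] 2+32=34 <56 → l++
[5,16] 4+32=36 <56 → l++
[6,16] 8+32=40 <56 → l++
[7,16] 9+32=41 <56 → l++
[8,16] 11+32=43 <56 → l++
[9,16] 12+32=44 <56 → l++
[10,16] 13+32=45 <56 → l++
[11,16] 15+32=47 <56 → l++
[12,16] 21+32=53 <56 → l++
[13,16] 24+32=56 → found

14 moves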